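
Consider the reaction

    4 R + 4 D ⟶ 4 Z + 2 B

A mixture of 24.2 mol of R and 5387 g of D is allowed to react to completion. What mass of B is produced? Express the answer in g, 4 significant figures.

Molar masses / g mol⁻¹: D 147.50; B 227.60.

2754 g

n(R) = 24.20 mol
n(D) = 5387 / 147.50 = 36.52 mol
n/ν for R = 24.20/4 = 6.050
n/ν for D = 36.52/4 = 9.130
Smallest n/ν is R → limiting reagent.
n(B) = (2/4) × 24.20 = 12.10 mol
mass = 12.10 × 227.60 = 2754 g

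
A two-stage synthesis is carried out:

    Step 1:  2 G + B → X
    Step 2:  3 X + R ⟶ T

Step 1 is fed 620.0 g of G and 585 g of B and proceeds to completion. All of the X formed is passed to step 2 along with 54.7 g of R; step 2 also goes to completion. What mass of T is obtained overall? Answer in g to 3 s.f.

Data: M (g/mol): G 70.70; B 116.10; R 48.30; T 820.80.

Step 1:
n(G) = 620.0 / 70.70 = 8.769 mol
n(B) = 585.0 / 116.10 = 5.039 mol
n/ν for G = 8.769/2 = 4.385
n/ν for B = 5.039/1 = 5.039
Smallest n/ν is G → limiting reagent.
n(X) produced = (1/2) × 8.769 = 4.385 mol
Step 2:
n(X) available = 4.385 mol
n(R) = 54.70 / 48.30 = 1.133 mol
n/ν for X = 4.385/3 = 1.462
n/ν for R = 1.133/1 = 1.133
Smallest n/ν is R → limiting reagent.
n(T) = (1/1) × 1.133 = 1.133 mol
mass = 1.133 × 820.80 = 930.0 g

930 g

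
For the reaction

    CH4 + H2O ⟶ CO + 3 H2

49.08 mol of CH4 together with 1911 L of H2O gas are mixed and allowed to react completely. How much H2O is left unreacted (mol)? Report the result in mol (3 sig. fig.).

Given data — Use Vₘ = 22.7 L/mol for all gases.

n(CH4) = 49.08 mol
n(H2O) = 1911 / 22.7 = 84.19 mol
n/ν → CH4: 49.08, H2O: 84.19; CH4 is limiting.
H2O consumed = (1/1) × 49.08 = 49.08 mol
H2O remaining = 84.19 − 49.08 = 35.11 mol

35.1 mol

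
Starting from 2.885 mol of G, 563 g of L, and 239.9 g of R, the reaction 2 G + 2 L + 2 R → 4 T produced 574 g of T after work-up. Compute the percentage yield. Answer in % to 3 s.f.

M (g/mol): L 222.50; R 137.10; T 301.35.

n(G) = 2.885 mol
n(L) = 563.0 / 222.50 = 2.530 mol
n(R) = 239.9 / 137.10 = 1.750 mol
n/ν → G: 1.443, L: 1.265, R: 0.8750; R is limiting.
theoretical n(T) = (4/2) × 1.750 = 3.500 mol → 1055 g
% yield = 574 / 1055 × 100 = 54.41 %

54.4 %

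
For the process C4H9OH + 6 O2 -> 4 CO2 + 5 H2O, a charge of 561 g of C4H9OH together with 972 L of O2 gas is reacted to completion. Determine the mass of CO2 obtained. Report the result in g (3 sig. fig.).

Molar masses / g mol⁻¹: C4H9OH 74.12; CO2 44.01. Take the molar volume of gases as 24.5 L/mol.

n(C4H9OH) = 561.0 / 74.12 = 7.569 mol
n(O2) = 972.0 / 24.5 = 39.67 mol
n/ν for C4H9OH = 7.569/1 = 7.569
n/ν for O2 = 39.67/6 = 6.612
Smallest n/ν is O2 → limiting reagent.
n(CO2) = (4/6) × 39.67 = 26.45 mol
mass = 26.45 × 44.01 = 1164 g

1160 g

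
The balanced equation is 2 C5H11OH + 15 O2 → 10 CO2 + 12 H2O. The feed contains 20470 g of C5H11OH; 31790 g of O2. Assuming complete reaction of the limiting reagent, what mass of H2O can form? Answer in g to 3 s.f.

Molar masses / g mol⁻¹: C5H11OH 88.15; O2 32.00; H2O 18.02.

14300 g

n(C5H11OH) = 20470 / 88.15 = 232.2 mol
n(O2) = 31790 / 32.00 = 993.4 mol
n/ν for C5H11OH = 232.2/2 = 116.1
n/ν for O2 = 993.4/15 = 66.23
Smallest n/ν is O2 → limiting reagent.
n(H2O) = (12/15) × 993.4 = 794.7 mol
mass = 794.7 × 18.02 = 14320 g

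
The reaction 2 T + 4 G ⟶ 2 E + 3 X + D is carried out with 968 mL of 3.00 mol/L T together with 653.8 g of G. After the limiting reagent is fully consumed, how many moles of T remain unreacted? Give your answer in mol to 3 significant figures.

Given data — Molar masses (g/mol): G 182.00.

n(T) = 3.00 × 968.0/1000 = 2.904 mol
n(G) = 653.8 / 182.00 = 3.592 mol
n/ν for T = 2.904/2 = 1.452
n/ν for G = 3.592/4 = 0.8980
Smallest n/ν is G → limiting reagent.
T consumed = (2/4) × 3.592 = 1.796 mol
T remaining = 2.904 − 1.796 = 1.108 mol

1.11 mol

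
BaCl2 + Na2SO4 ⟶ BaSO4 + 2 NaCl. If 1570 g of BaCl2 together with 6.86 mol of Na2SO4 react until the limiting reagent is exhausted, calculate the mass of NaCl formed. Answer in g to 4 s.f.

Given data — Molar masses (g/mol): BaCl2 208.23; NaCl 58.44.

801.8 g

n(BaCl2) = 1570 / 208.23 = 7.540 mol
n(Na2SO4) = 6.860 mol
n/ν for BaCl2 = 7.540/1 = 7.540
n/ν for Na2SO4 = 6.860/1 = 6.860
Smallest n/ν is Na2SO4 → limiting reagent.
n(NaCl) = (2/1) × 6.860 = 13.72 mol
mass = 13.72 × 58.44 = 801.8 g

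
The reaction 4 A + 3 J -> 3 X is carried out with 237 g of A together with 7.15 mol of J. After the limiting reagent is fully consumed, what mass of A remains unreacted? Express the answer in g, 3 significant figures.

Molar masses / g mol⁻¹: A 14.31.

n(A) = 237.0 / 14.31 = 16.56 mol
n(J) = 7.150 mol
n/ν for A = 16.56/4 = 4.140
n/ν for J = 7.150/3 = 2.383
Smallest n/ν is J → limiting reagent.
A consumed = (4/3) × 7.150 = 9.533 mol
A remaining = 16.56 − 9.533 = 7.027 mol
mass = 7.027 × 14.31 = 100.6 g

101 g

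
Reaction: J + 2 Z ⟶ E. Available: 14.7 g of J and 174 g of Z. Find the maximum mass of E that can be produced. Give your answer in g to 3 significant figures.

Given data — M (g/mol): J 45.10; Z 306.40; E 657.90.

187 g

n(J) = 14.70 / 45.10 = 0.3259 mol
n(Z) = 174.0 / 306.40 = 0.5679 mol
n/ν → J: 0.3259, Z: 0.2840; Z is limiting.
n(E) = (1/2) × 0.5679 = 0.2840 mol
mass = 0.2840 × 657.90 = 186.8 g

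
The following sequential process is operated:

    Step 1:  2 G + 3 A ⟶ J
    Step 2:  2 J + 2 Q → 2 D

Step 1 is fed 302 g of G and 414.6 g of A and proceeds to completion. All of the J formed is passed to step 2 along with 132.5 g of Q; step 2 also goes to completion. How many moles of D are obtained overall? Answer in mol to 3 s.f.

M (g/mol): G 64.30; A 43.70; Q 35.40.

Step 1:
n(G) = 302.0 / 64.30 = 4.697 mol
n(A) = 414.6 / 43.70 = 9.487 mol
n/ν for G = 4.697/2 = 2.349
n/ν for A = 9.487/3 = 3.162
Smallest n/ν is G → limiting reagent.
n(J) produced = (1/2) × 4.697 = 2.349 mol
Step 2:
n(J) available = 2.349 mol
n(Q) = 132.5 / 35.40 = 3.743 mol
n/ν for J = 2.349/2 = 1.175
n/ν for Q = 3.743/2 = 1.872
Smallest n/ν is J → limiting reagent.
n(D) = (2/2) × 2.349 = 2.349 mol

2.35 mol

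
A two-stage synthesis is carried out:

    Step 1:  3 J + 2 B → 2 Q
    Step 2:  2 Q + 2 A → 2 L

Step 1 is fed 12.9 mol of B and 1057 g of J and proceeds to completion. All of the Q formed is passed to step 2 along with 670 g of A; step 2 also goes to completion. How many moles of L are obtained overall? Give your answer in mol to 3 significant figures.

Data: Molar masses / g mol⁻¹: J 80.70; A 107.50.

Step 1:
n(B) = 12.90 mol
n(J) = 1057 / 80.70 = 13.10 mol
n/ν for B = 12.90/2 = 6.450
n/ν for J = 13.10/3 = 4.367
Smallest n/ν is J → limiting reagent.
n(Q) produced = (2/3) × 13.10 = 8.733 mol
Step 2:
n(Q) available = 8.733 mol
n(A) = 670.0 / 107.50 = 6.233 mol
n/ν for Q = 8.733/2 = 4.367
n/ν for A = 6.233/2 = 3.117
Smallest n/ν is A → limiting reagent.
n(L) = (2/2) × 6.233 = 6.233 mol

6.23 mol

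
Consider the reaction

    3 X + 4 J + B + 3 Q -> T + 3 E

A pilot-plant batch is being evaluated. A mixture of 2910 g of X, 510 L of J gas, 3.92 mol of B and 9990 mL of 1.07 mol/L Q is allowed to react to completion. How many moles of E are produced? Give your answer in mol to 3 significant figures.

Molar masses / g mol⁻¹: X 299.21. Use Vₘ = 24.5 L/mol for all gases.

9.73 mol

n(X) = 2910 / 299.21 = 9.726 mol
n(J) = 510.0 / 24.5 = 20.82 mol
n(B) = 3.920 mol
n(Q) = 1.07 × 9990/1000 = 10.69 mol
n/ν for X = 9.726/3 = 3.242
n/ν for J = 20.82/4 = 5.205
n/ν for B = 3.920/1 = 3.920
n/ν for Q = 10.69/3 = 3.563
Smallest n/ν is X → limiting reagent.
n(E) = (3/3) × 9.726 = 9.726 mol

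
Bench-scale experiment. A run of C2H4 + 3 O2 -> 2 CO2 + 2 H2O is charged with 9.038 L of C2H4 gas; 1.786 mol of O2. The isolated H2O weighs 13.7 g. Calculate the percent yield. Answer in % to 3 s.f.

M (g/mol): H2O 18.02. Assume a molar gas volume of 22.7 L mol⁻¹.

n(C2H4) = 9.038 / 22.7 = 0.3981 mol
n(O2) = 1.786 mol
n/ν → C2H4: 0.3981, O2: 0.5953; C2H4 is limiting.
theoretical n(H2O) = (2/1) × 0.3981 = 0.7962 mol → 14.35 g
% yield = 13.7 / 14.35 × 100 = 95.47 %

95.5 %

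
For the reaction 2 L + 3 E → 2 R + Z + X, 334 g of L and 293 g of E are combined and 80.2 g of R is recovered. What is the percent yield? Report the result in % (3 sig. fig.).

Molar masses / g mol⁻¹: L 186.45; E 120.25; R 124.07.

39.8 %

n(L) = 334.0 / 186.45 = 1.791 mol
n(E) = 293.0 / 120.25 = 2.437 mol
n/ν for L = 1.791/2 = 0.8955
n/ν for E = 2.437/3 = 0.8123
Smallest n/ν is E → limiting reagent.
theoretical n(R) = (2/3) × 2.437 = 1.625 mol → 201.6 g
% yield = 80.2 / 201.6 × 100 = 39.78 %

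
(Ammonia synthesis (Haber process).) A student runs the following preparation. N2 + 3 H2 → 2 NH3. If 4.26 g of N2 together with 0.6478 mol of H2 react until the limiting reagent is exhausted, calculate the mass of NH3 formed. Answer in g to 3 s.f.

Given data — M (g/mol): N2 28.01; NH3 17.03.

5.18 g

n(N2) = 4.260 / 28.01 = 0.1521 mol
n(H2) = 0.6478 mol
n/ν → N2: 0.1521, H2: 0.2159; N2 is limiting.
n(NH3) = (2/1) × 0.1521 = 0.3042 mol
mass = 0.3042 × 17.03 = 5.181 g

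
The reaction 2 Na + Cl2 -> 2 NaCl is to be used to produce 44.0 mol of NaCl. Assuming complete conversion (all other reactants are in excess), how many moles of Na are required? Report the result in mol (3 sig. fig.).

n(NaCl) = 44.00 mol
n(Na) = (2/2) × 44.00 = 44.00 mol

44.0 mol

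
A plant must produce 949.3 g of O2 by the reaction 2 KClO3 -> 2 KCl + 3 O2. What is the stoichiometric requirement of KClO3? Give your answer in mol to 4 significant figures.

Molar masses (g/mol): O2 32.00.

n(O2) = 949.3 / 32.00 = 29.67 mol
n(KClO3) = (2/3) × 29.67 = 19.78 mol

19.78 mol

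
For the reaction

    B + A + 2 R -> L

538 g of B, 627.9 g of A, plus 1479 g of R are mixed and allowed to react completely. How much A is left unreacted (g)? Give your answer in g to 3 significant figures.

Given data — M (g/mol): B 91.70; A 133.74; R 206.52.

149 g

n(B) = 538.0 / 91.70 = 5.867 mol
n(A) = 627.9 / 133.74 = 4.695 mol
n(R) = 1479 / 206.52 = 7.162 mol
n/ν → B: 5.867, A: 4.695, R: 3.581; R is limiting.
A consumed = (1/2) × 7.162 = 3.581 mol
A remaining = 4.695 − 3.581 = 1.114 mol
mass = 1.114 × 133.74 = 149.0 g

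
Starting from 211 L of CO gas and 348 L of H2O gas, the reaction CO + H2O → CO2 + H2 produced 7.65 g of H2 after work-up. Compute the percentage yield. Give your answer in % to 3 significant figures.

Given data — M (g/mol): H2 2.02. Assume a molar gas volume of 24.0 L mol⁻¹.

43.1 %

n(CO) = 211.0 / 24.0 = 8.792 mol
n(H2O) = 348.0 / 24.0 = 14.50 mol
n/ν → CO: 8.792, H2O: 14.50; CO is limiting.
theoretical n(H2) = (1/1) × 8.792 = 8.792 mol → 17.76 g
% yield = 7.65 / 17.76 × 100 = 43.07 %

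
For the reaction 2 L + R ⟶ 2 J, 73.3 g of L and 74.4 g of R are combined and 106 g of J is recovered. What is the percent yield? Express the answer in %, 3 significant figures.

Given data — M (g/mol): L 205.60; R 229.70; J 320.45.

n(L) = 73.30 / 205.60 = 0.3565 mol
n(R) = 74.40 / 229.70 = 0.3239 mol
n/ν for L = 0.3565/2 = 0.1783
n/ν for R = 0.3239/1 = 0.3239
Smallest n/ν is L → limiting reagent.
theoretical n(J) = (2/2) × 0.3565 = 0.3565 mol → 114.2 g
% yield = 106 / 114.2 × 100 = 92.82 %

92.8 %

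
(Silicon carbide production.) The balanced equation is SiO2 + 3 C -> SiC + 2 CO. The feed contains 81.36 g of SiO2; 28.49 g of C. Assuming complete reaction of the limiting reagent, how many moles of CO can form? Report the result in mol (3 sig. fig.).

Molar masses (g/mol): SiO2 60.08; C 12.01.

n(SiO2) = 81.36 / 60.08 = 1.354 mol
n(C) = 28.49 / 12.01 = 2.372 mol
n/ν for SiO2 = 1.354/1 = 1.354
n/ν for C = 2.372/3 = 0.7907
Smallest n/ν is C → limiting reagent.
n(CO) = (2/3) × 2.372 = 1.581 mol

1.58 mol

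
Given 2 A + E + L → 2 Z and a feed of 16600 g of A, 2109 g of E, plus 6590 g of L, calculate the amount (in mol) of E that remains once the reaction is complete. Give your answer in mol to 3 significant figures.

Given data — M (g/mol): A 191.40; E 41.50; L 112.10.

7.45 mol

n(A) = 16600 / 191.40 = 86.73 mol
n(E) = 2109 / 41.50 = 50.82 mol
n(L) = 6590 / 112.10 = 58.79 mol
n/ν → A: 43.37, E: 50.82, L: 58.79; A is limiting.
E consumed = (1/2) × 86.73 = 43.37 mol
E remaining = 50.82 − 43.37 = 7.450 mol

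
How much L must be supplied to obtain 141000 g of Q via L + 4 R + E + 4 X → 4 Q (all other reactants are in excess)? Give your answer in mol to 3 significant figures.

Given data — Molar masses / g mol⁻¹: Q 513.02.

n(Q) = 141000 / 513.02 = 274.8 mol
n(L) = (1/4) × 274.8 = 68.70 mol

68.7 mol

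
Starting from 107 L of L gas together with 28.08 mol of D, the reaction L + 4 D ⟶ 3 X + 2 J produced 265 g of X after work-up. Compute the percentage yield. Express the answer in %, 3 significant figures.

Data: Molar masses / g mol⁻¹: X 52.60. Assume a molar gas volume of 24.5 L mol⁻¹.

38.5 %

n(L) = 107.0 / 24.5 = 4.367 mol
n(D) = 28.08 mol
n/ν for L = 4.367/1 = 4.367
n/ν for D = 28.08/4 = 7.020
Smallest n/ν is L → limiting reagent.
theoretical n(X) = (3/1) × 4.367 = 13.10 mol → 689.1 g
% yield = 265 / 689.1 × 100 = 38.46 %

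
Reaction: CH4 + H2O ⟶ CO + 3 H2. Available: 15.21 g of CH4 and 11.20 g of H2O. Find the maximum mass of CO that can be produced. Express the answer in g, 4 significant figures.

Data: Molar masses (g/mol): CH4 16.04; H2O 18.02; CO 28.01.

n(CH4) = 15.21 / 16.04 = 0.9483 mol
n(H2O) = 11.20 / 18.02 = 0.6215 mol
n/ν for CH4 = 0.9483/1 = 0.9483
n/ν for H2O = 0.6215/1 = 0.6215
Smallest n/ν is H2O → limiting reagent.
n(CO) = (1/1) × 0.6215 = 0.6215 mol
mass = 0.6215 × 28.01 = 17.41 g

17.41 g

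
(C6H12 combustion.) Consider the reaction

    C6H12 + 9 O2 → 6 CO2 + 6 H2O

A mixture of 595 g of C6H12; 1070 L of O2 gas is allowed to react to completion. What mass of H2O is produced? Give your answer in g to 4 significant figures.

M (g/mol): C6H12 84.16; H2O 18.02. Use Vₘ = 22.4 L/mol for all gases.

n(C6H12) = 595.0 / 84.16 = 7.070 mol
n(O2) = 1070 / 22.4 = 47.77 mol
n/ν for C6H12 = 7.070/1 = 7.070
n/ν for O2 = 47.77/9 = 5.308
Smallest n/ν is O2 → limiting reagent.
n(H2O) = (6/9) × 47.77 = 31.85 mol
mass = 31.85 × 18.02 = 573.9 g

573.9 g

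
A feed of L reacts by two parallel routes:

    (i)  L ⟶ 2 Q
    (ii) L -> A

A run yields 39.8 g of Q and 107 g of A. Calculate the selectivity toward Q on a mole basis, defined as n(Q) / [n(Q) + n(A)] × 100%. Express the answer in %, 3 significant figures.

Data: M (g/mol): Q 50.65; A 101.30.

42.7 %

n(Q) = 39.8 / 50.65 = 0.7858 mol
n(A) = 107 / 101.30 = 1.056 mol
selectivity = 0.7858/(0.7858+1.056) × 100 = 42.66 %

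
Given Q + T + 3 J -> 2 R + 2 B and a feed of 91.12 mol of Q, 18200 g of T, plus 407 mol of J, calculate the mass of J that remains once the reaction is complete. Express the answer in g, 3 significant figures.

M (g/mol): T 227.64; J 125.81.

21000 g

n(Q) = 91.12 mol
n(T) = 18200 / 227.64 = 79.95 mol
n(J) = 407.0 mol
n/ν → Q: 91.12, T: 79.95, J: 135.7; T is limiting.
J consumed = (3/1) × 79.95 = 239.9 mol
J remaining = 407.0 − 239.9 = 167.1 mol
mass = 167.1 × 125.81 = 21020 g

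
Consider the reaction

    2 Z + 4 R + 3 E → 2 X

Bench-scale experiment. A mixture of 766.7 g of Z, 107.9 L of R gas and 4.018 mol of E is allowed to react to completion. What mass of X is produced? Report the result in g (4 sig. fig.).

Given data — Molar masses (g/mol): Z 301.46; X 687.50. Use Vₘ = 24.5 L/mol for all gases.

1514 g

n(Z) = 766.7 / 301.46 = 2.543 mol
n(R) = 107.9 / 24.5 = 4.404 mol
n(E) = 4.018 mol
n/ν for Z = 2.543/2 = 1.272
n/ν for R = 4.404/4 = 1.101
n/ν for E = 4.018/3 = 1.339
Smallest n/ν is R → limiting reagent.
n(X) = (2/4) × 4.404 = 2.202 mol
mass = 2.202 × 687.50 = 1514 g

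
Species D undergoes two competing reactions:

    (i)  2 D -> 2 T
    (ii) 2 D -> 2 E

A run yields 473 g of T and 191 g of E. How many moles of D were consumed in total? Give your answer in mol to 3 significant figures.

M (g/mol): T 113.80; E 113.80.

5.83 mol

n(T) = 473 / 113.80 = 4.156 mol
n(E) = 191 / 113.80 = 1.678 mol
n(D) via (i) = (2/2)×4.156 = 4.156 mol
n(D) via (ii) = (2/2)×1.678 = 1.678 mol
total n(D) = 4.156 + 1.678 = 5.834 mol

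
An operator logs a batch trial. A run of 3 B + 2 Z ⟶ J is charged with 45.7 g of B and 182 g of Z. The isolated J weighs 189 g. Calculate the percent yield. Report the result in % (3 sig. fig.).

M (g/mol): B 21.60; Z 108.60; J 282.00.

95.0 %

n(B) = 45.70 / 21.60 = 2.116 mol
n(Z) = 182.0 / 108.60 = 1.676 mol
n/ν → B: 0.7053, Z: 0.8380; B is limiting.
theoretical n(J) = (1/3) × 2.116 = 0.7053 mol → 198.9 g
% yield = 189 / 198.9 × 100 = 95.02 %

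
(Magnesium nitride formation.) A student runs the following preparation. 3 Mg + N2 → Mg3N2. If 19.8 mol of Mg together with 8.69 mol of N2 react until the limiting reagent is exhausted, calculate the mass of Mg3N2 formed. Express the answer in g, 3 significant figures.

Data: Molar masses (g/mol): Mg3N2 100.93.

n(Mg) = 19.80 mol
n(N2) = 8.690 mol
n/ν for Mg = 19.80/3 = 6.600
n/ν for N2 = 8.690/1 = 8.690
Smallest n/ν is Mg → limiting reagent.
n(Mg3N2) = (1/3) × 19.80 = 6.600 mol
mass = 6.600 × 100.93 = 666.1 g

666 g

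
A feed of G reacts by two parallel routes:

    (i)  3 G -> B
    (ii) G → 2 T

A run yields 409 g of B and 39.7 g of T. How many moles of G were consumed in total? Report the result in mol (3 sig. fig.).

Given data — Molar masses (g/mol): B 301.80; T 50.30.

n(B) = 409 / 301.80 = 1.355 mol
n(T) = 39.7 / 50.30 = 0.7893 mol
n(G) via (i) = (3/1)×1.355 = 4.065 mol
n(G) via (ii) = (1/2)×0.7893 = 0.3947 mol
total n(G) = 4.065 + 0.3947 = 4.460 mol

4.46 mol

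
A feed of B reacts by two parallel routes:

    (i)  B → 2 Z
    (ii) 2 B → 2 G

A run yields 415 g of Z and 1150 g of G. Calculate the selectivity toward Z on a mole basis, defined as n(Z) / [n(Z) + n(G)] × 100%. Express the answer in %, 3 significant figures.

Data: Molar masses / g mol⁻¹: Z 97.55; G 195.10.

n(Z) = 415 / 97.55 = 4.254 mol
n(G) = 1150 / 195.10 = 5.894 mol
selectivity = 4.254/(4.254+5.894) × 100 = 41.92 %

41.9 %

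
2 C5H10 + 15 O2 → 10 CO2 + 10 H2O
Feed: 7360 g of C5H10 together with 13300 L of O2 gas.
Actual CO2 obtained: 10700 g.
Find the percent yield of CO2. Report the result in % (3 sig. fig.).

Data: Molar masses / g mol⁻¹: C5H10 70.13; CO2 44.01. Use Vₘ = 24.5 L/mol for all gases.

n(C5H10) = 7360 / 70.13 = 104.9 mol
n(O2) = 13300 / 24.5 = 542.9 mol
n/ν for C5H10 = 104.9/2 = 52.45
n/ν for O2 = 542.9/15 = 36.19
Smallest n/ν is O2 → limiting reagent.
theoretical n(CO2) = (10/15) × 542.9 = 361.9 mol → 15930 g
% yield = 10700 / 15930 × 100 = 67.17 %

67.2 %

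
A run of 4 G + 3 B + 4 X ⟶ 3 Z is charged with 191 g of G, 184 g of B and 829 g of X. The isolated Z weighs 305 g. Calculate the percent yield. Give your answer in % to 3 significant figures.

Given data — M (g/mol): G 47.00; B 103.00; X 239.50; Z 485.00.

35.2 %

n(G) = 191.0 / 47.00 = 4.064 mol
n(B) = 184.0 / 103.00 = 1.786 mol
n(X) = 829.0 / 239.50 = 3.461 mol
n/ν for G = 4.064/4 = 1.016
n/ν for B = 1.786/3 = 0.5953
n/ν for X = 3.461/4 = 0.8653
Smallest n/ν is B → limiting reagent.
theoretical n(Z) = (3/3) × 1.786 = 1.786 mol → 866.2 g
% yield = 305 / 866.2 × 100 = 35.21 %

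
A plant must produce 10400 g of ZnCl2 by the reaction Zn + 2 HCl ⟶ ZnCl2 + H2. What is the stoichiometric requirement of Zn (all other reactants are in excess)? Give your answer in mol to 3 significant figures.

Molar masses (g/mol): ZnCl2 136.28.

n(ZnCl2) = 10400 / 136.28 = 76.31 mol
n(Zn) = (1/1) × 76.31 = 76.31 mol

76.3 mol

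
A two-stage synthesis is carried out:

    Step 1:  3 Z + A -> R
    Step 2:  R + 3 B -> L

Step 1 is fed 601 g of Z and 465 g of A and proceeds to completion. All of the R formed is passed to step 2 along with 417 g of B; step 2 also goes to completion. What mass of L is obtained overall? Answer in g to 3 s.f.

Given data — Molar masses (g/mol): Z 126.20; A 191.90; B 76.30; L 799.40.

Step 1:
n(Z) = 601.0 / 126.20 = 4.762 mol
n(A) = 465.0 / 191.90 = 2.423 mol
n/ν for Z = 4.762/3 = 1.587
n/ν for A = 2.423/1 = 2.423
Smallest n/ν is Z → limiting reagent.
n(R) produced = (1/3) × 4.762 = 1.587 mol
Step 2:
n(R) available = 1.587 mol
n(B) = 417.0 / 76.30 = 5.465 mol
n/ν for R = 1.587/1 = 1.587
n/ν for B = 5.465/3 = 1.822
Smallest n/ν is R → limiting reagent.
n(L) = (1/1) × 1.587 = 1.587 mol
mass = 1.587 × 799.40 = 1269 g

1270 g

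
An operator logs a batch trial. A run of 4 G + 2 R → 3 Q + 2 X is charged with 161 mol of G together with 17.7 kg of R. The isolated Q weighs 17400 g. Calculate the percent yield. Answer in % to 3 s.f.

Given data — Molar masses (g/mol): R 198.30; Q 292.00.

n(G) = 161.0 mol
n(R) = 17.70×1000 / 198.30 = 89.26 mol
n/ν → G: 40.25, R: 44.63; G is limiting.
theoretical n(Q) = (3/4) × 161.0 = 120.8 mol → 35270 g
% yield = 17400 / 35270 × 100 = 49.33 %

49.3 %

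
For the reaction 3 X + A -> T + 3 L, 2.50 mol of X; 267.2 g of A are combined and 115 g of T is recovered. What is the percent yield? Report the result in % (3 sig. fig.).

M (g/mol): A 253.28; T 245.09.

56.3 %

n(X) = 2.500 mol
n(A) = 267.2 / 253.28 = 1.055 mol
n/ν for X = 2.500/3 = 0.8333
n/ν for A = 1.055/1 = 1.055
Smallest n/ν is X → limiting reagent.
theoretical n(T) = (1/3) × 2.500 = 0.8333 mol → 204.2 g
% yield = 115 / 204.2 × 100 = 56.32 %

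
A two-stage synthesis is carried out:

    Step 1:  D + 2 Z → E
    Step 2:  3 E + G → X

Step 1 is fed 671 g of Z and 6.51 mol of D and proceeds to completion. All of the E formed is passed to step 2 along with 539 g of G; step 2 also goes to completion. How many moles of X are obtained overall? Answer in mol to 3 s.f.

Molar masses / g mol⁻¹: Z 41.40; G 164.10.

Step 1:
n(Z) = 671.0 / 41.40 = 16.21 mol
n(D) = 6.510 mol
n/ν for Z = 16.21/2 = 8.105
n/ν for D = 6.510/1 = 6.510
Smallest n/ν is D → limiting reagent.
n(E) produced = (1/1) × 6.510 = 6.510 mol
Step 2:
n(E) available = 6.510 mol
n(G) = 539.0 / 164.10 = 3.285 mol
n/ν for E = 6.510/3 = 2.170
n/ν for G = 3.285/1 = 3.285
Smallest n/ν is E → limiting reagent.
n(X) = (1/3) × 6.510 = 2.170 mol

2.17 mol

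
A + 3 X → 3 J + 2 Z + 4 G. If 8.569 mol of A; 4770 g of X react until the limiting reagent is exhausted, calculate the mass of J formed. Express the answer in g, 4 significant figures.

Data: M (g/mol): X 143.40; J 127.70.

3283 g

n(A) = 8.569 mol
n(X) = 4770 / 143.40 = 33.26 mol
n/ν → A: 8.569, X: 11.09; A is limiting.
n(J) = (3/1) × 8.569 = 25.71 mol
mass = 25.71 × 127.70 = 3283 g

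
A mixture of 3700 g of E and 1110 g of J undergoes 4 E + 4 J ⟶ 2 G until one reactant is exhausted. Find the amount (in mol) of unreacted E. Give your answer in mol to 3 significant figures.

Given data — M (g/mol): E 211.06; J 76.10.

2.94 mol

n(E) = 3700 / 211.06 = 17.53 mol
n(J) = 1110 / 76.10 = 14.59 mol
n/ν for E = 17.53/4 = 4.383
n/ν for J = 14.59/4 = 3.648
Smallest n/ν is J → limiting reagent.
E consumed = (4/4) × 14.59 = 14.59 mol
E remaining = 17.53 − 14.59 = 2.940 mol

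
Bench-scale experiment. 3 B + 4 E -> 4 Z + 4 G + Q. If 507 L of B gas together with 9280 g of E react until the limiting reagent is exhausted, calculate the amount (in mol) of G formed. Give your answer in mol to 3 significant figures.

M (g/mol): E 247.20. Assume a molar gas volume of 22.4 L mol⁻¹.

n(B) = 507.0 / 22.4 = 22.63 mol
n(E) = 9280 / 247.20 = 37.54 mol
n/ν for B = 22.63/3 = 7.543
n/ν for E = 37.54/4 = 9.385
Smallest n/ν is B → limiting reagent.
n(G) = (4/3) × 22.63 = 30.17 mol

30.2 mol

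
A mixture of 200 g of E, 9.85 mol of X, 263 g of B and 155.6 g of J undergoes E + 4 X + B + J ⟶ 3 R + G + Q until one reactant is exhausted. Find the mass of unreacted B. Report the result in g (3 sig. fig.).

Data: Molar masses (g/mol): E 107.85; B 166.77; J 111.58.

30.4 g

n(E) = 200.0 / 107.85 = 1.854 mol
n(X) = 9.850 mol
n(B) = 263.0 / 166.77 = 1.577 mol
n(J) = 155.6 / 111.58 = 1.395 mol
n/ν → E: 1.854, X: 2.463, B: 1.577, J: 1.395; J is limiting.
B consumed = (1/1) × 1.395 = 1.395 mol
B remaining = 1.577 − 1.395 = 0.1820 mol
mass = 0.1820 × 166.77 = 30.35 g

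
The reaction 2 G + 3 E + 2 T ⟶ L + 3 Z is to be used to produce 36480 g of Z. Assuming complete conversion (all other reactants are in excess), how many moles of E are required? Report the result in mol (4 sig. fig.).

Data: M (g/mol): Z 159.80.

n(Z) = 36480 / 159.80 = 228.3 mol
n(E) = (3/3) × 228.3 = 228.3 mol

228.3 mol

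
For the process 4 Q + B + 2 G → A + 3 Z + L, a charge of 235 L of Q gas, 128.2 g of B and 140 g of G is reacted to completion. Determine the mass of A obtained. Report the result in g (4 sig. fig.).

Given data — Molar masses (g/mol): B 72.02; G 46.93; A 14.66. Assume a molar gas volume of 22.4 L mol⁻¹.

21.87 g

n(Q) = 235.0 / 22.4 = 10.49 mol
n(B) = 128.2 / 72.02 = 1.780 mol
n(G) = 140.0 / 46.93 = 2.983 mol
n/ν → Q: 2.623, B: 1.780, G: 1.492; G is limiting.
n(A) = (1/2) × 2.983 = 1.492 mol
mass = 1.492 × 14.66 = 21.87 g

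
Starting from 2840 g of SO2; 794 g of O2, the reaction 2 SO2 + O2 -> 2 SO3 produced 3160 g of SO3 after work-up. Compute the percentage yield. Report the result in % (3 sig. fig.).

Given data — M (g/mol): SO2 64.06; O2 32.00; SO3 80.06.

89.0 %

n(SO2) = 2840 / 64.06 = 44.33 mol
n(O2) = 794.0 / 32.00 = 24.81 mol
n/ν → SO2: 22.17, O2: 24.81; SO2 is limiting.
theoretical n(SO3) = (2/2) × 44.33 = 44.33 mol → 3549 g
% yield = 3160 / 3549 × 100 = 89.04 %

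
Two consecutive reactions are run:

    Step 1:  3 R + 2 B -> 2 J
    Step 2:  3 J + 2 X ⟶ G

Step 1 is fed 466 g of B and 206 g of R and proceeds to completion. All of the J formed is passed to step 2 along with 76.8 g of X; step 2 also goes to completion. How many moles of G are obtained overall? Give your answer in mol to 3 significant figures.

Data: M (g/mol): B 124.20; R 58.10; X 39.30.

0.788 mol

Step 1:
n(B) = 466.0 / 124.20 = 3.752 mol
n(R) = 206.0 / 58.10 = 3.546 mol
n/ν for B = 3.752/2 = 1.876
n/ν for R = 3.546/3 = 1.182
Smallest n/ν is R → limiting reagent.
n(J) produced = (2/3) × 3.546 = 2.364 mol
Step 2:
n(J) available = 2.364 mol
n(X) = 76.80 / 39.30 = 1.954 mol
n/ν for J = 2.364/3 = 0.7880
n/ν for X = 1.954/2 = 0.9770
Smallest n/ν is J → limiting reagent.
n(G) = (1/3) × 2.364 = 0.7880 mol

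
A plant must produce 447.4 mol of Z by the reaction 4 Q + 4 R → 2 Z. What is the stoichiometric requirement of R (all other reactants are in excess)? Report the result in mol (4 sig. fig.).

894.8 mol

n(Z) = 447.4 mol
n(R) = (4/2) × 447.4 = 894.8 mol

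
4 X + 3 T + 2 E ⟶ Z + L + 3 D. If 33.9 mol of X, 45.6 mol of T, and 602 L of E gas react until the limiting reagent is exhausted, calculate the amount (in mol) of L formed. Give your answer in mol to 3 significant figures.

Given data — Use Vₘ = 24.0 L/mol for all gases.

n(X) = 33.90 mol
n(T) = 45.60 mol
n(E) = 602.0 / 24.0 = 25.08 mol
n/ν for X = 33.90/4 = 8.475
n/ν for T = 45.60/3 = 15.20
n/ν for E = 25.08/2 = 12.54
Smallest n/ν is X → limiting reagent.
n(L) = (1/4) × 33.90 = 8.475 mol

8.48 mol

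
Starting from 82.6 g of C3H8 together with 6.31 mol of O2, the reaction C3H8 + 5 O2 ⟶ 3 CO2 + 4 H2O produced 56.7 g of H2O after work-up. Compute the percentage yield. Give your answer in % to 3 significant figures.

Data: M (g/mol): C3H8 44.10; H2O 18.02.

62.3 %

n(C3H8) = 82.60 / 44.10 = 1.873 mol
n(O2) = 6.310 mol
n/ν for C3H8 = 1.873/1 = 1.873
n/ν for O2 = 6.310/5 = 1.262
Smallest n/ν is O2 → limiting reagent.
theoretical n(H2O) = (4/5) × 6.310 = 5.048 mol → 90.96 g
% yield = 56.7 / 90.96 × 100 = 62.34 %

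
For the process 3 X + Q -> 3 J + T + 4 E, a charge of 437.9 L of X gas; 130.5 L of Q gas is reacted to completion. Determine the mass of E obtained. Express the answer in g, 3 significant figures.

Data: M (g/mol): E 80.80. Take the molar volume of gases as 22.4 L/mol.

1880 g

n(X) = 437.9 / 22.4 = 19.55 mol
n(Q) = 130.5 / 22.4 = 5.826 mol
n/ν → X: 6.517, Q: 5.826; Q is limiting.
n(E) = (4/1) × 5.826 = 23.30 mol
mass = 23.30 × 80.80 = 1883 g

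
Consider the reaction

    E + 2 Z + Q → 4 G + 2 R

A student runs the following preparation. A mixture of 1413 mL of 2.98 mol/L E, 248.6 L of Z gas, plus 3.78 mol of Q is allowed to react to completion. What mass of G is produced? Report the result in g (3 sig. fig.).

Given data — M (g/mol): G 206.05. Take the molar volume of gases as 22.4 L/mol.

3120 g

n(E) = 2.98 × 1413/1000 = 4.211 mol
n(Z) = 248.6 / 22.4 = 11.10 mol
n(Q) = 3.780 mol
n/ν for E = 4.211/1 = 4.211
n/ν for Z = 11.10/2 = 5.550
n/ν for Q = 3.780/1 = 3.780
Smallest n/ν is Q → limiting reagent.
n(G) = (4/1) × 3.780 = 15.12 mol
mass = 15.12 × 206.05 = 3115 g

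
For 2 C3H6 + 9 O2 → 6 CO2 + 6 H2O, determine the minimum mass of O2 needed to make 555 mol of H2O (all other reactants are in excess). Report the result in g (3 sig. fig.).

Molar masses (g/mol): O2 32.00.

26600 g

n(H2O) = 555.0 mol
n(O2) = (9/6) × 555.0 = 832.5 mol
mass = 832.5 × 32.00 = 26640 g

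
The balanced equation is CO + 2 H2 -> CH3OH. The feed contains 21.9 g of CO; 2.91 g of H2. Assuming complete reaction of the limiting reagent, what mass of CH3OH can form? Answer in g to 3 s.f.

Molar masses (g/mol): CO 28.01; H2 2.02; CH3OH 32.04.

n(CO) = 21.90 / 28.01 = 0.7819 mol
n(H2) = 2.910 / 2.02 = 1.441 mol
n/ν for CO = 0.7819/1 = 0.7819
n/ν for H2 = 1.441/2 = 0.7205
Smallest n/ν is H2 → limiting reagent.
n(CH3OH) = (1/2) × 1.441 = 0.7205 mol
mass = 0.7205 × 32.04 = 23.08 g

23.1 g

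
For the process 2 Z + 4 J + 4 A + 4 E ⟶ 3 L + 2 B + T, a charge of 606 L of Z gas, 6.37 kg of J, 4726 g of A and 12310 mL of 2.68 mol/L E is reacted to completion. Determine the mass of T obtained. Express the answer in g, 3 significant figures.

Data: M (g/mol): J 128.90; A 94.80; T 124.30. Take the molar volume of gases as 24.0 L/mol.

n(Z) = 606.0 / 24.0 = 25.25 mol
n(J) = 6.370×1000 / 128.90 = 49.42 mol
n(A) = 4726 / 94.80 = 49.85 mol
n(E) = 2.68 × 12310/1000 = 32.99 mol
n/ν → Z: 12.63, J: 12.36, A: 12.46, E: 8.248; E is limiting.
n(T) = (1/4) × 32.99 = 8.248 mol
mass = 8.248 × 124.30 = 1025 g

1030 g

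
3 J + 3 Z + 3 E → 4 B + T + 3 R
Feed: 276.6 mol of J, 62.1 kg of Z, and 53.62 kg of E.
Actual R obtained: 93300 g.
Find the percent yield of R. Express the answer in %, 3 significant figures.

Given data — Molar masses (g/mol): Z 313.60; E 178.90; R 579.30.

n(J) = 276.6 mol
n(Z) = 62.10×1000 / 313.60 = 198.0 mol
n(E) = 53.62×1000 / 178.90 = 299.7 mol
n/ν → J: 92.20, Z: 66.00, E: 99.90; Z is limiting.
theoretical n(R) = (3/3) × 198.0 = 198.0 mol → 114700 g
% yield = 93300 / 114700 × 100 = 81.34 %

81.3 %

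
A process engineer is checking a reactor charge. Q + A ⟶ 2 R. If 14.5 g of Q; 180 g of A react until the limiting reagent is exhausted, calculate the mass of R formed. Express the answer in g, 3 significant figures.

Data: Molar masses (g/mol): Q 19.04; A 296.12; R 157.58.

n(Q) = 14.50 / 19.04 = 0.7616 mol
n(A) = 180.0 / 296.12 = 0.6079 mol
n/ν for Q = 0.7616/1 = 0.7616
n/ν for A = 0.6079/1 = 0.6079
Smallest n/ν is A → limiting reagent.
n(R) = (2/1) × 0.6079 = 1.216 mol
mass = 1.216 × 157.58 = 191.6 g

192 g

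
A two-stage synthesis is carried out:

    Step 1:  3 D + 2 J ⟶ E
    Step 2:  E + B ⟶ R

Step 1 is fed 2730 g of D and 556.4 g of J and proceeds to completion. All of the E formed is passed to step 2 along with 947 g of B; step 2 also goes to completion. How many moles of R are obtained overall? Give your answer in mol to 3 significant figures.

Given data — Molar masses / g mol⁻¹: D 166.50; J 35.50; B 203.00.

4.67 mol

Step 1:
n(D) = 2730 / 166.50 = 16.40 mol
n(J) = 556.4 / 35.50 = 15.67 mol
n/ν → D: 5.467, J: 7.835; D is limiting.
n(E) produced = (1/3) × 16.40 = 5.467 mol
Step 2:
n(E) available = 5.467 mol
n(B) = 947.0 / 203.00 = 4.665 mol
n/ν → E: 5.467, B: 4.665; B is limiting.
n(R) = (1/1) × 4.665 = 4.665 mol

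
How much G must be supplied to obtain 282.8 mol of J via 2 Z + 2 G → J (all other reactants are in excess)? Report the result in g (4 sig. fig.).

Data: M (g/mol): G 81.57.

46140 g

n(J) = 282.8 mol
n(G) = (2/1) × 282.8 = 565.6 mol
mass = 565.6 × 81.57 = 46140 g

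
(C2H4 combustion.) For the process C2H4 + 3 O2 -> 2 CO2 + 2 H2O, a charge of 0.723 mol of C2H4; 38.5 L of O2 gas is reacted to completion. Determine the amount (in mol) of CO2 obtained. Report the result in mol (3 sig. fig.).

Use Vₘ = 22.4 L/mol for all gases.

n(C2H4) = 0.7230 mol
n(O2) = 38.50 / 22.4 = 1.719 mol
n/ν for C2H4 = 0.7230/1 = 0.7230
n/ν for O2 = 1.719/3 = 0.5730
Smallest n/ν is O2 → limiting reagent.
n(CO2) = (2/3) × 1.719 = 1.146 mol

1.15 mol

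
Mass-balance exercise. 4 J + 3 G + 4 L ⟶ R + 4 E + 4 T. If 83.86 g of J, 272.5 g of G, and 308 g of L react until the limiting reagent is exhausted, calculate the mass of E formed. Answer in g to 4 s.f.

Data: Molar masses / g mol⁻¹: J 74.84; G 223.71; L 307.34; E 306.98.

307.6 g

n(J) = 83.86 / 74.84 = 1.121 mol
n(G) = 272.5 / 223.71 = 1.218 mol
n(L) = 308.0 / 307.34 = 1.002 mol
n/ν for J = 1.121/4 = 0.2803
n/ν for G = 1.218/3 = 0.4060
n/ν for L = 1.002/4 = 0.2505
Smallest n/ν is L → limiting reagent.
n(E) = (4/4) × 1.002 = 1.002 mol
mass = 1.002 × 306.98 = 307.6 g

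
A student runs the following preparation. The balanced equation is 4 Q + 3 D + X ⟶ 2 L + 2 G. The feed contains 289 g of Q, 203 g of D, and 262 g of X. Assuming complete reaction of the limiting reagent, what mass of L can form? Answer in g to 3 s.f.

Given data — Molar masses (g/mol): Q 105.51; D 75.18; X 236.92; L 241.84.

n(Q) = 289.0 / 105.51 = 2.739 mol
n(D) = 203.0 / 75.18 = 2.700 mol
n(X) = 262.0 / 236.92 = 1.106 mol
n/ν for Q = 2.739/4 = 0.6848
n/ν for D = 2.700/3 = 0.9000
n/ν for X = 1.106/1 = 1.106
Smallest n/ν is Q → limiting reagent.
n(L) = (2/4) × 2.739 = 1.370 mol
mass = 1.370 × 241.84 = 331.3 g

331 g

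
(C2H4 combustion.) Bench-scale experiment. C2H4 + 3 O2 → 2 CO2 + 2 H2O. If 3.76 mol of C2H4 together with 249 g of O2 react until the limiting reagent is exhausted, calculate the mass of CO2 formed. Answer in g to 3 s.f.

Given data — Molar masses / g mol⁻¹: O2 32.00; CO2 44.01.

n(C2H4) = 3.760 mol
n(O2) = 249.0 / 32.00 = 7.781 mol
n/ν → C2H4: 3.760, O2: 2.594; O2 is limiting.
n(CO2) = (2/3) × 7.781 = 5.187 mol
mass = 5.187 × 44.01 = 228.3 g

228 g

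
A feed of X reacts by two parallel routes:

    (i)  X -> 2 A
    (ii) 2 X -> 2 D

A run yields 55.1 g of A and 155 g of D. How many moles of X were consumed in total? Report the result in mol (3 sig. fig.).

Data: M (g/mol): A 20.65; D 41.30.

n(A) = 55.1 / 20.65 = 2.668 mol
n(D) = 155 / 41.30 = 3.753 mol
n(X) via (i) = (1/2)×2.668 = 1.334 mol
n(X) via (ii) = (2/2)×3.753 = 3.753 mol
total n(X) = 1.334 + 3.753 = 5.087 mol

5.09 mol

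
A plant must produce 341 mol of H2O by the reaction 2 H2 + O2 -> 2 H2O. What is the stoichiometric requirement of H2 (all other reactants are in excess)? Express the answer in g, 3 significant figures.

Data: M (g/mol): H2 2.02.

689 g

n(H2O) = 341.0 mol
n(H2) = (2/2) × 341.0 = 341.0 mol
mass = 341.0 × 2.02 = 688.8 g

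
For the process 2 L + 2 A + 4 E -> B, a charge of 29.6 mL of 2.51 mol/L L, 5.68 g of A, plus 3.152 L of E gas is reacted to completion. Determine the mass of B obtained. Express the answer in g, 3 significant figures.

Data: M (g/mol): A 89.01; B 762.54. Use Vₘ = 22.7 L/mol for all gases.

n(L) = 2.51 × 29.60/1000 = 0.07430 mol
n(A) = 5.680 / 89.01 = 0.06381 mol
n(E) = 3.152 / 22.7 = 0.1389 mol
n/ν → L: 0.03715, A: 0.03191, E: 0.03473; A is limiting.
n(B) = (1/2) × 0.06381 = 0.03191 mol
mass = 0.03191 × 762.54 = 24.33 g

24.3 g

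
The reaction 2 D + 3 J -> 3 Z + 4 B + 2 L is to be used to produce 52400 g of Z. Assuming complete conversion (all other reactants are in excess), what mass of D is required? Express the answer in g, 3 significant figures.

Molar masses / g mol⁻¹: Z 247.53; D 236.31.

n(Z) = 52400 / 247.53 = 211.7 mol
n(D) = (2/3) × 211.7 = 141.1 mol
mass = 141.1 × 236.31 = 33340 g

33300 g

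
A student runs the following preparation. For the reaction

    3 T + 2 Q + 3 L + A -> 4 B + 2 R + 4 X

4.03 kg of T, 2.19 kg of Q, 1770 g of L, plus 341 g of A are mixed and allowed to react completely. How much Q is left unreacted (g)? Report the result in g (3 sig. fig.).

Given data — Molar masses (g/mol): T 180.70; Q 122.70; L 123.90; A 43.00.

n(T) = 4.030×1000 / 180.70 = 22.30 mol
n(Q) = 2.190×1000 / 122.70 = 17.85 mol
n(L) = 1770 / 123.90 = 14.29 mol
n(A) = 341.0 / 43.00 = 7.930 mol
n/ν for T = 22.30/3 = 7.433
n/ν for Q = 17.85/2 = 8.925
n/ν for L = 14.29/3 = 4.763
n/ν for A = 7.930/1 = 7.930
Smallest n/ν is L → limiting reagent.
Q consumed = (2/3) × 14.29 = 9.527 mol
Q remaining = 17.85 − 9.527 = 8.323 mol
mass = 8.323 × 122.70 = 1021 g

1020 g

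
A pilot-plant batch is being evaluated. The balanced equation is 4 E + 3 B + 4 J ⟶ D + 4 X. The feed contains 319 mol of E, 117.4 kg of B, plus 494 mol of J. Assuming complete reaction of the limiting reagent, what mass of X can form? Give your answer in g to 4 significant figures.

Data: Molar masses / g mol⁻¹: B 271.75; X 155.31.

n(E) = 319.0 mol
n(B) = 117.4×1000 / 271.75 = 432.0 mol
n(J) = 494.0 mol
n/ν for E = 319.0/4 = 79.75
n/ν for B = 432.0/3 = 144.0
n/ν for J = 494.0/4 = 123.5
Smallest n/ν is E → limiting reagent.
n(X) = (4/4) × 319.0 = 319.0 mol
mass = 319.0 × 155.31 = 49540 g

49540 g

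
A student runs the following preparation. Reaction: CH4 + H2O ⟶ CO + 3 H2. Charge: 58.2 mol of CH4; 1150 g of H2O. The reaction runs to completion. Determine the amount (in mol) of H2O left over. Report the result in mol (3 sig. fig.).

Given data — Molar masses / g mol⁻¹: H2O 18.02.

n(CH4) = 58.20 mol
n(H2O) = 1150 / 18.02 = 63.82 mol
n/ν for CH4 = 58.20/1 = 58.20
n/ν for H2O = 63.82/1 = 63.82
Smallest n/ν is CH4 → limiting reagent.
H2O consumed = (1/1) × 58.20 = 58.20 mol
H2O remaining = 63.82 − 58.20 = 5.620 mol

5.62 mol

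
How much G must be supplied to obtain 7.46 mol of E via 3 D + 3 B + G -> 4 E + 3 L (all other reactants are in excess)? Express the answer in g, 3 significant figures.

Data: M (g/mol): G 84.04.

157 g

n(E) = 7.460 mol
n(G) = (1/4) × 7.460 = 1.865 mol
mass = 1.865 × 84.04 = 156.7 g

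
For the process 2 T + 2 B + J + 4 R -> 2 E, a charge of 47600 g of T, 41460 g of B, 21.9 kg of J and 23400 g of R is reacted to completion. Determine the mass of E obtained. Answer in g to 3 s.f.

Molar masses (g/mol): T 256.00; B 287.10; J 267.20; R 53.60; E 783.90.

113000 g

n(T) = 47600 / 256.00 = 185.9 mol
n(B) = 41460 / 287.10 = 144.4 mol
n(J) = 21.90×1000 / 267.20 = 81.96 mol
n(R) = 23400 / 53.60 = 436.6 mol
n/ν for T = 185.9/2 = 92.95
n/ν for B = 144.4/2 = 72.20
n/ν for J = 81.96/1 = 81.96
n/ν for R = 436.6/4 = 109.2
Smallest n/ν is B → limiting reagent.
n(E) = (2/2) × 144.4 = 144.4 mol
mass = 144.4 × 783.90 = 113200 g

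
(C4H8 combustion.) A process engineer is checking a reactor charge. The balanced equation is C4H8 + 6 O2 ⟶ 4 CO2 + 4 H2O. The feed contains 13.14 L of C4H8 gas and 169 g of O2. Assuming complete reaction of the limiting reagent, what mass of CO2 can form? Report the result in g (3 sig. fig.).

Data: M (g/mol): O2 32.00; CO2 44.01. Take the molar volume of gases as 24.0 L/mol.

n(C4H8) = 13.14 / 24.0 = 0.5475 mol
n(O2) = 169.0 / 32.00 = 5.281 mol
n/ν for C4H8 = 0.5475/1 = 0.5475
n/ν for O2 = 5.281/6 = 0.8802
Smallest n/ν is C4H8 → limiting reagent.
n(CO2) = (4/1) × 0.5475 = 2.190 mol
mass = 2.190 × 44.01 = 96.38 g

96.4 g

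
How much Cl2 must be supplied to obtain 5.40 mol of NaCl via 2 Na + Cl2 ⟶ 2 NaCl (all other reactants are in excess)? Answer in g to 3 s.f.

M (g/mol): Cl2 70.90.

n(NaCl) = 5.400 mol
n(Cl2) = (1/2) × 5.400 = 2.700 mol
mass = 2.700 × 70.90 = 191.4 g

191 g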